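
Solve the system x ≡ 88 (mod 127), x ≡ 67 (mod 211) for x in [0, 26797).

6819

127⁻¹ mod 211: 127×108 ≡ 1 (mod 211), so 127⁻¹ ≡ 108.
x = 88 + 127×((67 − 88)×108 mod 211) = 88 + 127×53 = 6819.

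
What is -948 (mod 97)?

22

-948 = -10·97 + 22, so -948 ≡ 22 (mod 97).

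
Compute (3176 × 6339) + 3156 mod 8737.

3176 × 6339 = 20132664 ≡ 2616 (mod 8737)
2616 + 3156 = 5772

5772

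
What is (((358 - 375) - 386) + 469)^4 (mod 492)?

358 - 375 = -17 ≡ 475 (mod 492)
475 - 386 = 89
89 + 469 = 558 ≡ 66 (mod 492)
(66)^4 ≡ 264 (mod 492)

264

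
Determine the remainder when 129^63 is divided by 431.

Compute successive squares:
63 in binary is 111111, i.e. 63 = 32 + 16 + 8 + 4 + 2 + 1.
129^1 ≡ 129 (mod 431)
129^2 ≡ 129^2 = 16641 ≡ 263 (mod 431)
129^4 ≡ 263^2 = 69169 ≡ 209 (mod 431)
129^8 ≡ 209^2 = 43681 ≡ 150 (mod 431)
129^16 ≡ 150^2 = 22500 ≡ 88 (mod 431)
129^32 ≡ 88^2 = 7744 ≡ 417 (mod 431)
129^63 = 129^32 * 129^16 * 129^8 * 129^4 * 129^2 * 129^1 ≡ 417 * 88 * 150 * 209 * 263 * 129 (mod 431).
Accumulate the product:
417 * 88 = 36696 ≡ 61
61 * 150 = 9150 ≡ 99
99 * 209 = 20691 ≡ 3
3 * 263 = 789 ≡ 358
358 * 129 = 46182 ≡ 65

65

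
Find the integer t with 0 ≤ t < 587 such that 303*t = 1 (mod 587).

31

587 = 1×303 + 284
303 = 1×284 + 19
284 = 14×19 + 18
19 = 1×18 + 1
18 = 18×1 + 0
gcd(303, 587) = 1, so the inverse exists.
Bézout: 1 = −16×587 + 31×303.
So 303⁻¹ ≡ 31 (mod 587).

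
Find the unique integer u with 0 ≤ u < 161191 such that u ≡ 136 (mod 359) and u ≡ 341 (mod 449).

115734

359⁻¹ mod 449: 359·444 ≡ 1 (mod 449), so 359⁻¹ ≡ 444.
u = 136 + 359·((341 − 136)·444 mod 449) = 136 + 359·322 = 115734.
Check: 115734 mod 359 = 136, 115734 mod 449 = 341. ✓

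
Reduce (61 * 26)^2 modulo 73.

35

61 * 26 = 1586 ≡ 53 (mod 73)
(53)^2 ≡ 35 (mod 73)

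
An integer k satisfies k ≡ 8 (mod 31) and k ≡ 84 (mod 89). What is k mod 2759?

1775

31⁻¹ mod 89: 31×23 ≡ 1 (mod 89), so 31⁻¹ ≡ 23.
k = 8 + 31×((84 − 8)×23 mod 89) = 8 + 31×57 = 1775.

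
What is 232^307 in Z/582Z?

307 in binary is 100110011, i.e. 307 = 256 + 32 + 16 + 2 + 1.
232^1 ≡ 232 (mod 582)
232^2 ≡ 232^2 = 53824 ≡ 280 (mod 582)
232^4 ≡ 280^2 = 78400 ≡ 412 (mod 582)
232^8 ≡ 412^2 = 169744 ≡ 382 (mod 582)
232^16 ≡ 382^2 = 145924 ≡ 424 (mod 582)
232^32 ≡ 424^2 = 179776 ≡ 520 (mod 582)
232^64 ≡ 520^2 = 270400 ≡ 352 (mod 582)
232^128 ≡ 352^2 = 123904 ≡ 520 (mod 582)
232^256 ≡ 520^2 = 270400 ≡ 352 (mod 582)
232^307 = 232^256 · 232^32 · 232^16 · 232^2 · 232^1 ≡ 352 · 520 · 424 · 280 · 232 (mod 582).
Accumulate the product:
352 · 520 = 183040 ≡ 292
292 · 424 = 123808 ≡ 424
424 · 280 = 118720 ≡ 574
574 · 232 = 133168 ≡ 472

472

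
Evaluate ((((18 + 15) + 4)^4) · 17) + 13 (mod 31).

4

18 + 15 = 33 ≡ 2 (mod 31)
2 + 4 = 6
(6)^4 ≡ 25 (mod 31)
25 · 17 = 425 ≡ 22 (mod 31)
22 + 13 = 35 ≡ 4 (mod 31)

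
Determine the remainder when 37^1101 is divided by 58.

37^1 ≡ 37 (mod 58)
37^2 ≡ 37^2 = 1369 ≡ 35 (mod 58)
37^4 ≡ 35^2 = 1225 ≡ 7 (mod 58)
37^8 ≡ 7^2 = 49 (mod 58)
37^16 ≡ 49^2 = 2401 ≡ 23 (mod 58)
37^32 ≡ 23^2 = 529 ≡ 7 (mod 58)
37^64 ≡ 7^2 = 49 (mod 58)
37^128 ≡ 49^2 = 2401 ≡ 23 (mod 58)
37^256 ≡ 23^2 = 529 ≡ 7 (mod 58)
37^512 ≡ 7^2 = 49 (mod 58)
37^1024 ≡ 49^2 = 2401 ≡ 23 (mod 58)
37^1101 = 37^1024 × 37^64 × 37^8 × 37^4 × 37^1 ≡ 23 × 49 × 49 × 7 × 37 (mod 58).
Accumulate the product:
23 × 49 = 1127 ≡ 25
25 × 49 = 1225 ≡ 7
7 × 7 = 49
49 × 37 = 1813 ≡ 15

15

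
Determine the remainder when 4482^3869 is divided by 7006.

5444

3869 in binary is 111100011101, i.e. 3869 = 2048 + 1024 + 512 + 256 + 16 + 8 + 4 + 1.
4482^1 ≡ 4482 (mod 7006)
4482^2 ≡ 4482^2 = 20088324 ≡ 2122 (mod 7006)
4482^4 ≡ 2122^2 = 4502884 ≡ 5032 (mod 7006)
4482^8 ≡ 5032^2 = 25321024 ≡ 1340 (mod 7006)
4482^16 ≡ 1340^2 = 1795600 ≡ 2064 (mod 7006)
4482^32 ≡ 2064^2 = 4260096 ≡ 448 (mod 7006)
4482^64 ≡ 448^2 = 200704 ≡ 4536 (mod 7006)
4482^128 ≡ 4536^2 = 20575296 ≡ 5680 (mod 7006)
4482^256 ≡ 5680^2 = 32262400 ≡ 6776 (mod 7006)
4482^512 ≡ 6776^2 = 45914176 ≡ 3858 (mod 7006)
4482^1024 ≡ 3858^2 = 14884164 ≡ 3420 (mod 7006)
4482^2048 ≡ 3420^2 = 11696400 ≡ 3386 (mod 7006)
4482^3869 = 4482^2048 * 4482^1024 * 4482^512 * 4482^256 * 4482^16 * 4482^8 * 4482^4 * 4482^1 ≡ 3386 * 3420 * 3858 * 6776 * 2064 * 1340 * 5032 * 4482 (mod 7006).
Accumulate the product:
3386 * 3420 = 11580120 ≡ 6208
6208 * 3858 = 23950464 ≡ 3956
3956 * 6776 = 26805856 ≡ 900
900 * 2064 = 1857600 ≡ 1010
1010 * 1340 = 1353400 ≡ 1242
1242 * 5032 = 6249744 ≡ 392
392 * 4482 = 1756944 ≡ 5444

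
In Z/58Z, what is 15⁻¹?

58 = 3*15 + 13
15 = 1*13 + 2
13 = 6*2 + 1
2 = 2*1 + 0
gcd(15, 58) = 1, so the inverse exists.
Back-substitute for 1:
1 = 1*13 − 6*2
  = −6*15 + 7*13
  = 7*58 − 27*15
So 15⁻¹ ≡ −27 ≡ 31 (mod 58).

31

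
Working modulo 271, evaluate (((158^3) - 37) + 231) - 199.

173

(158)^3 ≡ 178 (mod 271)
178 - 37 = 141
141 + 231 = 372 ≡ 101 (mod 271)
101 - 199 = -98 ≡ 173 (mod 271)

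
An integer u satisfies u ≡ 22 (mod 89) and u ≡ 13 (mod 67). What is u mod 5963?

2425

89⁻¹ mod 67: 89·64 ≡ 1 (mod 67), so 89⁻¹ ≡ 64.
u = 22 + 89·((13 − 22)·64 mod 67) = 22 + 89·27 = 2425.
Check: 2425 mod 89 = 22, 2425 mod 67 = 13. ✓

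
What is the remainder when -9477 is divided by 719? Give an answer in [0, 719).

589

-9477 = -14·719 + 589, so -9477 ≡ 589 (mod 719).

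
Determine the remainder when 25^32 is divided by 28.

By square-and-multiply:
25^1 ≡ 25 (mod 28)
25^2 ≡ 25^2 = 625 ≡ 9 (mod 28)
25^4 ≡ 9^2 = 81 ≡ 25 (mod 28)
25^8 ≡ 25^2 = 625 ≡ 9 (mod 28)
25^16 ≡ 9^2 = 81 ≡ 25 (mod 28)
25^32 ≡ 25^2 = 625 ≡ 9 (mod 28)
So 25^32 ≡ 9 (mod 28).

9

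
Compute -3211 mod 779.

684

-3211 = -5×779 + 684, so -3211 ≡ 684 (mod 779).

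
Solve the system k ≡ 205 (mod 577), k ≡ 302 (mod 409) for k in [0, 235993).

66560

577⁻¹ mod 409: 577×56 ≡ 1 (mod 409), so 577⁻¹ ≡ 56.
k = 205 + 577×((302 − 205)×56 mod 409) = 205 + 577×115 = 66560.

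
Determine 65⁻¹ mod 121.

Run the extended Euclidean algorithm:
121 = 1·65 + 56
65 = 1·56 + 9
56 = 6·9 + 2
9 = 4·2 + 1
2 = 2·1 + 0
gcd(65, 121) = 1, so the inverse exists.
Back-substitute for 1:
1 = 1·9 − 4·2
  = −4·56 + 25·9
  = 25·65 − 29·56
  = −29·121 + 54·65
So 65⁻¹ ≡ 54 (mod 121).

54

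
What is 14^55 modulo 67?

1

Compute successive squares:
55 in binary is 110111, i.e. 55 = 32 + 16 + 4 + 2 + 1.
14^1 ≡ 14 (mod 67)
14^2 ≡ 14^2 = 196 ≡ 62 (mod 67)
14^4 ≡ 62^2 = 3844 ≡ 25 (mod 67)
14^8 ≡ 25^2 = 625 ≡ 22 (mod 67)
14^16 ≡ 22^2 = 484 ≡ 15 (mod 67)
14^32 ≡ 15^2 = 225 ≡ 24 (mod 67)
14^55 = 14^32 × 14^16 × 14^4 × 14^2 × 14^1 ≡ 24 × 15 × 25 × 62 × 14 (mod 67).
Accumulate the product:
24 × 15 = 360 ≡ 25
25 × 25 = 625 ≡ 22
22 × 62 = 1364 ≡ 24
24 × 14 = 336 ≡ 1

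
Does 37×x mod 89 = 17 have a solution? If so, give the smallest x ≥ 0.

gcd(37, 89) = 1, so a unique solution mod 89 exists.
37⁻¹ ≡ 77 (mod 89).
x ≡ 77×17 ≡ 63 (mod 89).

63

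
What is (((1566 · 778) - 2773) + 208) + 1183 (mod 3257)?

1566 · 778 = 1218348 ≡ 230 (mod 3257)
230 - 2773 = -2543 ≡ 714 (mod 3257)
714 + 208 = 922
922 + 1183 = 2105

2105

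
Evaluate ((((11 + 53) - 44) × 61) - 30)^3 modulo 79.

11 + 53 = 64
64 - 44 = 20
20 × 61 = 1220 ≡ 35 (mod 79)
35 - 30 = 5
(5)^3 ≡ 46 (mod 79)

46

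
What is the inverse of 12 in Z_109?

109 = 9×12 + 1
12 = 12×1 + 0
gcd(12, 109) = 1, so the inverse exists.
Bézout: 1 = 1×109 − 9×12.
So 12⁻¹ ≡ −9 ≡ 100 (mod 109).

100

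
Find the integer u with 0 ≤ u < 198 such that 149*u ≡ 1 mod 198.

101

198 = 1·149 + 49
149 = 3·49 + 2
49 = 24·2 + 1
2 = 2·1 + 0
gcd(149, 198) = 1, so the inverse exists.
Bézout: 1 = 73·198 − 97·149.
So 149⁻¹ ≡ −97 ≡ 101 (mod 198).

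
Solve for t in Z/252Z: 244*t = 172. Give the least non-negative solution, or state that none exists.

10

gcd(244, 252) = 4, and 4 | 172, so solutions exist.
Divide through by 4: 61*t mod 63 = 43.
61⁻¹ ≡ 31 (mod 63).
t ≡ 31*43 ≡ 10 (mod 63).
The smallest non-negative solution is t = 10.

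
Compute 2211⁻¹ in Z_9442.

Apply the Euclidean algorithm and back-substitute:
9442 = 4*2211 + 598
2211 = 3*598 + 417
598 = 1*417 + 181
417 = 2*181 + 55
181 = 3*55 + 16
55 = 3*16 + 7
16 = 2*7 + 2
7 = 3*2 + 1
2 = 2*1 + 0
gcd(2211, 9442) = 1, so the inverse exists.
Back-substitute for 1:
1 = 1*7 − 3*2
  = −3*16 + 7*7
  = 7*55 − 24*16
  = −24*181 + 79*55
  = 79*417 − 182*181
  = −182*598 + 261*417
  = 261*2211 − 965*598
  = −965*9442 + 4121*2211
So 2211⁻¹ ≡ 4121 (mod 9442).

4121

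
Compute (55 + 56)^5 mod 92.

11

55 + 56 = 111 ≡ 19 (mod 92)
(19)^5 ≡ 11 (mod 92)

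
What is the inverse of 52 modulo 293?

Run the extended Euclidean algorithm:
293 = 5×52 + 33
52 = 1×33 + 19
33 = 1×19 + 14
19 = 1×14 + 5
14 = 2×5 + 4
5 = 1×4 + 1
4 = 4×1 + 0
gcd(52, 293) = 1, so the inverse exists.
Bézout: 1 = −11×293 + 62×52.
So 52⁻¹ ≡ 62 (mod 293).

62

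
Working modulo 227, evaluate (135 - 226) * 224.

135 - 226 = -91 ≡ 136 (mod 227)
136 * 224 = 30464 ≡ 46 (mod 227)

46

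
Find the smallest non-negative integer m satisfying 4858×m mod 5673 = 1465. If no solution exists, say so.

3757

gcd(4858, 5673) = 1, so a unique solution mod 5673 exists.
4858⁻¹ ≡ 2659 (mod 5673).
m ≡ 2659×1465 ≡ 3757 (mod 5673).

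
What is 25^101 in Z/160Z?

Compute successive squares:
25^1 ≡ 25 (mod 160)
25^2 ≡ 25^2 = 625 ≡ 145 (mod 160)
25^4 ≡ 145^2 = 21025 ≡ 65 (mod 160)
25^8 ≡ 65^2 = 4225 ≡ 65 (mod 160)
25^16 ≡ 65^2 = 4225 ≡ 65 (mod 160)
25^32 ≡ 65^2 = 4225 ≡ 65 (mod 160)
25^64 ≡ 65^2 = 4225 ≡ 65 (mod 160)
25^101 = 25^64 · 25^32 · 25^4 · 25^1 ≡ 65 · 65 · 65 · 25 (mod 160).
Accumulate the product:
65 · 65 = 4225 ≡ 65
65 · 65 = 4225 ≡ 65
65 · 25 = 1625 ≡ 25

25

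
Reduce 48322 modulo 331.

48322 = 145*331 + 327, so 48322 ≡ 327 (mod 331).

327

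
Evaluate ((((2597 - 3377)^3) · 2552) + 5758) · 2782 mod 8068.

1508

2597 - 3377 = -780 ≡ 7288 (mod 8068)
(7288)^3 ≡ 7760 (mod 8068)
7760 · 2552 = 19803520 ≡ 4648 (mod 8068)
4648 + 5758 = 10406 ≡ 2338 (mod 8068)
2338 · 2782 = 6504316 ≡ 1508 (mod 8068)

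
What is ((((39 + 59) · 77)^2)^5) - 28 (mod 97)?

39 + 59 = 98 ≡ 1 (mod 97)
1 · 77 = 77
(77)^2 ≡ 12 (mod 97)
(12)^5 ≡ 27 (mod 97)
27 - 28 = -1 ≡ 96 (mod 97)

96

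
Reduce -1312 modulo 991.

-1312 = -2×991 + 670, so -1312 ≡ 670 (mod 991).

670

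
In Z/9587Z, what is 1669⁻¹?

Run the extended Euclidean algorithm:
9587 = 5·1669 + 1242
1669 = 1·1242 + 427
1242 = 2·427 + 388
427 = 1·388 + 39
388 = 9·39 + 37
39 = 1·37 + 2
37 = 18·2 + 1
2 = 2·1 + 0
gcd(1669, 9587) = 1, so the inverse exists.
Bézout: 1 = 813·9587 − 4670·1669.
So 1669⁻¹ ≡ −4670 ≡ 4917 (mod 9587).

4917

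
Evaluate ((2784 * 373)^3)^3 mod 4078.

224

2784 * 373 = 1038432 ≡ 2620 (mod 4078)
(2620)^3 ≡ 1726 (mod 4078)
(1726)^3 ≡ 224 (mod 4078)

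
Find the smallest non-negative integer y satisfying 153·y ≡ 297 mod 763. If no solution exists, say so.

361

gcd(153, 763) = 1, so a unique solution mod 763 exists.
153⁻¹ ≡ 384 (mod 763).
y ≡ 384·297 ≡ 361 (mod 763).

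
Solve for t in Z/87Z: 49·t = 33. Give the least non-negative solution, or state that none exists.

6

gcd(49, 87) = 1, so a unique solution mod 87 exists.
49⁻¹ ≡ 16 (mod 87).
t ≡ 16·33 ≡ 6 (mod 87).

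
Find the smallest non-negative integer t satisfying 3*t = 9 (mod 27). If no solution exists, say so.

3

gcd(3, 27) = 3, and 3 | 9, so solutions exist.
Divide through by 3: 1*t ≡ 3 mod 9.
1⁻¹ ≡ 1 (mod 9).
t ≡ 1*3 ≡ 3 (mod 9).
The smallest non-negative solution is t = 3.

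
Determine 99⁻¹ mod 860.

139

860 = 8*99 + 68
99 = 1*68 + 31
68 = 2*31 + 6
31 = 5*6 + 1
6 = 6*1 + 0
gcd(99, 860) = 1, so the inverse exists.
Back-substitute for 1:
1 = 1*31 − 5*6
  = −5*68 + 11*31
  = 11*99 − 16*68
  = −16*860 + 139*99
So 99⁻¹ ≡ 139 (mod 860).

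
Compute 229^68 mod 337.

84

68 in binary is 1000100, i.e. 68 = 64 + 4.
229^1 ≡ 229 (mod 337)
229^2 ≡ 229^2 = 52441 ≡ 206 (mod 337)
229^4 ≡ 206^2 = 42436 ≡ 311 (mod 337)
229^8 ≡ 311^2 = 96721 ≡ 2 (mod 337)
229^16 ≡ 2^2 = 4 (mod 337)
229^32 ≡ 4^2 = 16 (mod 337)
229^64 ≡ 16^2 = 256 (mod 337)
229^68 = 229^64 × 229^4 ≡ 256 × 311 (mod 337).
256 × 311 = 79616 ≡ 84 (mod 337).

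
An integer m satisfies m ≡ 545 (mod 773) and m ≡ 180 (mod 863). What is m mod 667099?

40741

773⁻¹ mod 863: 773×163 ≡ 1 (mod 863), so 773⁻¹ ≡ 163.
m = 545 + 773×((180 − 545)×163 mod 863) = 545 + 773×52 = 40741.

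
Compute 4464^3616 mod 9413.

Using repeated squaring:
3616 in binary is 111000100000, i.e. 3616 = 2048 + 1024 + 512 + 32.
4464^1 ≡ 4464 (mod 9413)
4464^2 ≡ 4464^2 = 19927296 ≡ 9388 (mod 9413)
4464^4 ≡ 9388^2 = 88134544 ≡ 625 (mod 9413)
4464^8 ≡ 625^2 = 390625 ≡ 4692 (mod 9413)
4464^16 ≡ 4692^2 = 22014864 ≡ 7270 (mod 9413)
4464^32 ≡ 7270^2 = 52852900 ≡ 8318 (mod 9413)
4464^64 ≡ 8318^2 = 69189124 ≡ 3574 (mod 9413)
4464^128 ≡ 3574^2 = 12773476 ≡ 35 (mod 9413)
4464^256 ≡ 35^2 = 1225 (mod 9413)
4464^512 ≡ 1225^2 = 1500625 ≡ 3958 (mod 9413)
4464^1024 ≡ 3958^2 = 15665764 ≡ 2532 (mod 9413)
4464^2048 ≡ 2532^2 = 6411024 ≡ 771 (mod 9413)
4464^3616 = 4464^2048 · 4464^1024 · 4464^512 · 4464^32 ≡ 771 · 2532 · 3958 · 8318 (mod 9413).
Accumulate the product:
771 · 2532 = 1952172 ≡ 3681
3681 · 3958 = 14569398 ≡ 7487
7487 · 8318 = 62276866 ≡ 458

458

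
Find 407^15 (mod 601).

15 in binary is 1111, i.e. 15 = 8 + 4 + 2 + 1.
407^1 ≡ 407 (mod 601)
407^2 ≡ 407^2 = 165649 ≡ 374 (mod 601)
407^4 ≡ 374^2 = 139876 ≡ 444 (mod 601)
407^8 ≡ 444^2 = 197136 ≡ 8 (mod 601)
407^15 = 407^8 · 407^4 · 407^2 · 407^1 ≡ 8 · 444 · 374 · 407 (mod 601).
Accumulate the product:
8 · 444 = 3552 ≡ 547
547 · 374 = 204578 ≡ 238
238 · 407 = 96866 ≡ 105

105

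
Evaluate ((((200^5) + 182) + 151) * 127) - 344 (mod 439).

(200)^5 ≡ 424 (mod 439)
424 + 182 = 606 ≡ 167 (mod 439)
167 + 151 = 318
318 * 127 = 40386 ≡ 437 (mod 439)
437 - 344 = 93

93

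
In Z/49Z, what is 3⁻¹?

49 = 16*3 + 1
3 = 3*1 + 0
gcd(3, 49) = 1, so the inverse exists.
Back-substitute for 1:
1 = 1*49 − 16*3
So 3⁻¹ ≡ −16 ≡ 33 (mod 49).

33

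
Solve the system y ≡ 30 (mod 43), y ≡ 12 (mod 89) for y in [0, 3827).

546

43⁻¹ mod 89: 43·29 ≡ 1 (mod 89), so 43⁻¹ ≡ 29.
y = 30 + 43·((12 − 30)·29 mod 89) = 30 + 43·12 = 546.
Check: 546 mod 43 = 30, 546 mod 89 = 12. ✓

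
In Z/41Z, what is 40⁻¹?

41 = 1·40 + 1
40 = 40·1 + 0
gcd(40, 41) = 1, so the inverse exists.
Back-substitute for 1:
1 = 1·41 − 1·40
So 40⁻¹ ≡ −1 ≡ 40 (mod 41).

40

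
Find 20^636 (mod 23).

By square-and-multiply:
636 in binary is 1001111100, i.e. 636 = 512 + 64 + 32 + 16 + 8 + 4.
20^1 ≡ 20 (mod 23)
20^2 ≡ 20^2 = 400 ≡ 9 (mod 23)
20^4 ≡ 9^2 = 81 ≡ 12 (mod 23)
20^8 ≡ 12^2 = 144 ≡ 6 (mod 23)
20^16 ≡ 6^2 = 36 ≡ 13 (mod 23)
20^32 ≡ 13^2 = 169 ≡ 8 (mod 23)
20^64 ≡ 8^2 = 64 ≡ 18 (mod 23)
20^128 ≡ 18^2 = 324 ≡ 2 (mod 23)
20^256 ≡ 2^2 = 4 (mod 23)
20^512 ≡ 4^2 = 16 (mod 23)
20^636 = 20^512 * 20^64 * 20^32 * 20^16 * 20^8 * 20^4 ≡ 16 * 18 * 8 * 13 * 6 * 12 (mod 23).
Accumulate the product:
16 * 18 = 288 ≡ 12
12 * 8 = 96 ≡ 4
4 * 13 = 52 ≡ 6
6 * 6 = 36 ≡ 13
13 * 12 = 156 ≡ 18

18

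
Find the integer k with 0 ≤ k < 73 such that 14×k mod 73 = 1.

Run the extended Euclidean algorithm:
73 = 5*14 + 3
14 = 4*3 + 2
3 = 1*2 + 1
2 = 2*1 + 0
gcd(14, 73) = 1, so the inverse exists.
Back-substitute for 1:
1 = 1*3 − 1*2
  = −1*14 + 5*3
  = 5*73 − 26*14
So 14⁻¹ ≡ −26 ≡ 47 (mod 73).

47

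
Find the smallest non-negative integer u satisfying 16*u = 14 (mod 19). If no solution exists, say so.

gcd(16, 19) = 1, so a unique solution mod 19 exists.
16⁻¹ ≡ 6 (mod 19).
u ≡ 6*14 ≡ 8 (mod 19).

8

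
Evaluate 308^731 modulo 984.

512

By square-and-multiply:
731 in binary is 1011011011, i.e. 731 = 512 + 128 + 64 + 16 + 8 + 2 + 1.
308^1 ≡ 308 (mod 984)
308^2 ≡ 308^2 = 94864 ≡ 400 (mod 984)
308^4 ≡ 400^2 = 160000 ≡ 592 (mod 984)
308^8 ≡ 592^2 = 350464 ≡ 160 (mod 984)
308^16 ≡ 160^2 = 25600 ≡ 16 (mod 984)
308^32 ≡ 16^2 = 256 (mod 984)
308^64 ≡ 256^2 = 65536 ≡ 592 (mod 984)
308^128 ≡ 592^2 = 350464 ≡ 160 (mod 984)
308^256 ≡ 160^2 = 25600 ≡ 16 (mod 984)
308^512 ≡ 16^2 = 256 (mod 984)
308^731 = 308^512 × 308^128 × 308^64 × 308^16 × 308^8 × 308^2 × 308^1 ≡ 256 × 160 × 592 × 16 × 160 × 400 × 308 (mod 984).
Accumulate the product:
256 × 160 = 40960 ≡ 616
616 × 592 = 364672 ≡ 592
592 × 16 = 9472 ≡ 616
616 × 160 = 98560 ≡ 160
160 × 400 = 64000 ≡ 40
40 × 308 = 12320 ≡ 512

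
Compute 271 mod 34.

33

271 = 7*34 + 33, so 271 ≡ 33 (mod 34).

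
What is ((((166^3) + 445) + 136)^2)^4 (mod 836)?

(166)^3 ≡ 540 (mod 836)
540 + 445 = 985 ≡ 149 (mod 836)
149 + 136 = 285
(285)^2 ≡ 133 (mod 836)
(133)^4 ≡ 133 (mod 836)

133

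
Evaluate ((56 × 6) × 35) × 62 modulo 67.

56 × 6 = 336 ≡ 1 (mod 67)
1 × 35 = 35
35 × 62 = 2170 ≡ 26 (mod 67)

26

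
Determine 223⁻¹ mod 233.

By the extended Euclidean algorithm:
233 = 1×223 + 10
223 = 22×10 + 3
10 = 3×3 + 1
3 = 3×1 + 0
gcd(223, 233) = 1, so the inverse exists.
Back-substitute for 1:
1 = 1×10 − 3×3
  = −3×223 + 67×10
  = 67×233 − 70×223
So 223⁻¹ ≡ −70 ≡ 163 (mod 233).

163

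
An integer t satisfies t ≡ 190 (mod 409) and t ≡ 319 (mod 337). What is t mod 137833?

29638

409⁻¹ mod 337: 409×220 ≡ 1 (mod 337), so 409⁻¹ ≡ 220.
t = 190 + 409×((319 − 190)×220 mod 337) = 190 + 409×72 = 29638.
Check: 29638 mod 409 = 190, 29638 mod 337 = 319. ✓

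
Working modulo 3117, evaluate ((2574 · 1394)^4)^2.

2574 · 1394 = 3588156 ≡ 489 (mod 3117)
(489)^4 ≡ 3060 (mod 3117)
(3060)^2 ≡ 132 (mod 3117)

132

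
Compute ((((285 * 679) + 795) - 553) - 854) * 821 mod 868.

285 * 679 = 193515 ≡ 819 (mod 868)
819 + 795 = 1614 ≡ 746 (mod 868)
746 - 553 = 193
193 - 854 = -661 ≡ 207 (mod 868)
207 * 821 = 169947 ≡ 687 (mod 868)

687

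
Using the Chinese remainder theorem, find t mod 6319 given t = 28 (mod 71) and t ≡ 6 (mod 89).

1519

71⁻¹ mod 89: 71*84 ≡ 1 (mod 89), so 71⁻¹ ≡ 84.
t = 28 + 71*((6 − 28)*84 mod 89) = 28 + 71*21 = 1519.
Check: 1519 mod 71 = 28, 1519 mod 89 = 6. ✓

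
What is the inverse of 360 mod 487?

23

Run the extended Euclidean algorithm:
487 = 1·360 + 127
360 = 2·127 + 106
127 = 1·106 + 21
106 = 5·21 + 1
21 = 21·1 + 0
gcd(360, 487) = 1, so the inverse exists.
Back-substitute for 1:
1 = 1·106 − 5·21
  = −5·127 + 6·106
  = 6·360 − 17·127
  = −17·487 + 23·360
So 360⁻¹ ≡ 23 (mod 487).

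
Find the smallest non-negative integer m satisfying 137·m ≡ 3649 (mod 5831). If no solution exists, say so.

gcd(137, 5831) = 1, so a unique solution mod 5831 exists.
137⁻¹ ≡ 681 (mod 5831).
m ≡ 681·3649 ≡ 963 (mod 5831).

963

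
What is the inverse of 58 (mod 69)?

25

Apply the Euclidean algorithm and back-substitute:
69 = 1×58 + 11
58 = 5×11 + 3
11 = 3×3 + 2
3 = 1×2 + 1
2 = 2×1 + 0
gcd(58, 69) = 1, so the inverse exists.
Bézout: 1 = −21×69 + 25×58.
So 58⁻¹ ≡ 25 (mod 69).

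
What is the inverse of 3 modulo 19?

13

Apply the Euclidean algorithm and back-substitute:
19 = 6*3 + 1
3 = 3*1 + 0
gcd(3, 19) = 1, so the inverse exists.
Back-substitute for 1:
1 = 1*19 − 6*3
So 3⁻¹ ≡ −6 ≡ 13 (mod 19).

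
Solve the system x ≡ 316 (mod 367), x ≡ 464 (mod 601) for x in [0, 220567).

367⁻¹ mod 601: 367·357 ≡ 1 (mod 601), so 367⁻¹ ≡ 357.
x = 316 + 367·((464 − 316)·357 mod 601) = 316 + 367·549 = 201799.

201799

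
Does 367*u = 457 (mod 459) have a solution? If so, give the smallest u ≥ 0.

10

gcd(367, 459) = 1, so a unique solution mod 459 exists.
367⁻¹ ≡ 454 (mod 459).
u ≡ 454*457 ≡ 10 (mod 459).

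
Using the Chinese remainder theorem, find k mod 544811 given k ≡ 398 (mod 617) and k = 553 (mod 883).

617⁻¹ mod 883: 617*561 ≡ 1 (mod 883), so 617⁻¹ ≡ 561.
k = 398 + 617*((553 − 398)*561 mod 883) = 398 + 617*421 = 260155.

260155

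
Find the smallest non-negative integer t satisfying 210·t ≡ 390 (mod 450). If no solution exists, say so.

gcd(210, 450) = 30, and 30 | 390, so solutions exist.
Divide through by 30: 7·t ≡ 13 mod 15.
7⁻¹ ≡ 13 (mod 15).
t ≡ 13·13 ≡ 4 (mod 15).
The smallest non-negative solution is t = 4.

4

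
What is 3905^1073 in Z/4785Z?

Using repeated squaring:
3905^1 ≡ 3905 (mod 4785)
3905^2 ≡ 3905^2 = 15249025 ≡ 4015 (mod 4785)
3905^4 ≡ 4015^2 = 16120225 ≡ 4345 (mod 4785)
3905^8 ≡ 4345^2 = 18879025 ≡ 2200 (mod 4785)
3905^16 ≡ 2200^2 = 4840000 ≡ 2365 (mod 4785)
3905^32 ≡ 2365^2 = 5593225 ≡ 4345 (mod 4785)
3905^64 ≡ 4345^2 = 18879025 ≡ 2200 (mod 4785)
3905^128 ≡ 2200^2 = 4840000 ≡ 2365 (mod 4785)
3905^256 ≡ 2365^2 = 5593225 ≡ 4345 (mod 4785)
3905^512 ≡ 4345^2 = 18879025 ≡ 2200 (mod 4785)
3905^1024 ≡ 2200^2 = 4840000 ≡ 2365 (mod 4785)
3905^1073 = 3905^1024 * 3905^32 * 3905^16 * 3905^1 ≡ 2365 * 4345 * 2365 * 3905 (mod 4785).
Accumulate the product:
2365 * 4345 = 10275925 ≡ 2530
2530 * 2365 = 5983450 ≡ 2200
2200 * 3905 = 8591000 ≡ 1925

1925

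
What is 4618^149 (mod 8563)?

3535

Using repeated squaring:
149 in binary is 10010101, i.e. 149 = 128 + 16 + 4 + 1.
4618^1 ≡ 4618 (mod 8563)
4618^2 ≡ 4618^2 = 21325924 ≡ 4054 (mod 8563)
4618^4 ≡ 4054^2 = 16434916 ≡ 2519 (mod 8563)
4618^8 ≡ 2519^2 = 6345361 ≡ 178 (mod 8563)
4618^16 ≡ 178^2 = 31684 ≡ 5995 (mod 8563)
4618^32 ≡ 5995^2 = 35940025 ≡ 1114 (mod 8563)
4618^64 ≡ 1114^2 = 1240996 ≡ 7924 (mod 8563)
4618^128 ≡ 7924^2 = 62789776 ≡ 5860 (mod 8563)
4618^149 = 4618^128 × 4618^16 × 4618^4 × 4618^1 ≡ 5860 × 5995 × 2519 × 4618 (mod 8563).
Accumulate the product:
5860 × 5995 = 35130700 ≡ 5274
5274 × 2519 = 13285206 ≡ 3993
3993 × 4618 = 18439674 ≡ 3535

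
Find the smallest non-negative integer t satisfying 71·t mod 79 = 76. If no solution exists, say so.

gcd(71, 79) = 1, so a unique solution mod 79 exists.
71⁻¹ ≡ 69 (mod 79).
t ≡ 69·76 ≡ 30 (mod 79).

30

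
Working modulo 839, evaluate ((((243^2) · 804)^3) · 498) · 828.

(243)^2 ≡ 319 (mod 839)
319 · 804 = 256476 ≡ 581 (mod 839)
(581)^3 ≡ 818 (mod 839)
818 · 498 = 407364 ≡ 449 (mod 839)
449 · 828 = 371772 ≡ 95 (mod 839)

95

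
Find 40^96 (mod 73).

96 in binary is 1100000, i.e. 96 = 64 + 32.
40^1 ≡ 40 (mod 73)
40^2 ≡ 40^2 = 1600 ≡ 67 (mod 73)
40^4 ≡ 67^2 = 4489 ≡ 36 (mod 73)
40^8 ≡ 36^2 = 1296 ≡ 55 (mod 73)
40^16 ≡ 55^2 = 3025 ≡ 32 (mod 73)
40^32 ≡ 32^2 = 1024 ≡ 2 (mod 73)
40^64 ≡ 2^2 = 4 (mod 73)
40^96 = 40^64 · 40^32 ≡ 4 · 2 (mod 73).
4 · 2 = 8 ≡ 8 (mod 73).

8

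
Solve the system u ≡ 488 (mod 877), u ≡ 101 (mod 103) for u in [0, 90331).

45215

877⁻¹ mod 103: 877×35 ≡ 1 (mod 103), so 877⁻¹ ≡ 35.
u = 488 + 877×((101 − 488)×35 mod 103) = 488 + 877×51 = 45215.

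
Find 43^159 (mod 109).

64

By square-and-multiply:
43^1 ≡ 43 (mod 109)
43^2 ≡ 43^2 = 1849 ≡ 105 (mod 109)
43^4 ≡ 105^2 = 11025 ≡ 16 (mod 109)
43^8 ≡ 16^2 = 256 ≡ 38 (mod 109)
43^16 ≡ 38^2 = 1444 ≡ 27 (mod 109)
43^32 ≡ 27^2 = 729 ≡ 75 (mod 109)
43^64 ≡ 75^2 = 5625 ≡ 66 (mod 109)
43^128 ≡ 66^2 = 4356 ≡ 105 (mod 109)
43^159 = 43^128 * 43^16 * 43^8 * 43^4 * 43^2 * 43^1 ≡ 105 * 27 * 38 * 16 * 105 * 43 (mod 109).
Accumulate the product:
105 * 27 = 2835 ≡ 1
1 * 38 = 38
38 * 16 = 608 ≡ 63
63 * 105 = 6615 ≡ 75
75 * 43 = 3225 ≡ 64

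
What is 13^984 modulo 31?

984 in binary is 1111011000, i.e. 984 = 512 + 256 + 128 + 64 + 16 + 8.
13^1 ≡ 13 (mod 31)
13^2 ≡ 13^2 = 169 ≡ 14 (mod 31)
13^4 ≡ 14^2 = 196 ≡ 10 (mod 31)
13^8 ≡ 10^2 = 100 ≡ 7 (mod 31)
13^16 ≡ 7^2 = 49 ≡ 18 (mod 31)
13^32 ≡ 18^2 = 324 ≡ 14 (mod 31)
13^64 ≡ 14^2 = 196 ≡ 10 (mod 31)
13^128 ≡ 10^2 = 100 ≡ 7 (mod 31)
13^256 ≡ 7^2 = 49 ≡ 18 (mod 31)
13^512 ≡ 18^2 = 324 ≡ 14 (mod 31)
13^984 = 13^512 × 13^256 × 13^128 × 13^64 × 13^16 × 13^8 ≡ 14 × 18 × 7 × 10 × 18 × 7 (mod 31).
Accumulate the product:
14 × 18 = 252 ≡ 4
4 × 7 = 28
28 × 10 = 280 ≡ 1
1 × 18 = 18
18 × 7 = 126 ≡ 2

2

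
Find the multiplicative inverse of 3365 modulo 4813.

1878

4813 = 1×3365 + 1448
3365 = 2×1448 + 469
1448 = 3×469 + 41
469 = 11×41 + 18
41 = 2×18 + 5
18 = 3×5 + 3
5 = 1×3 + 2
3 = 1×2 + 1
2 = 2×1 + 0
gcd(3365, 4813) = 1, so the inverse exists.
Bézout: 1 = −1313×4813 + 1878×3365.
So 3365⁻¹ ≡ 1878 (mod 4813).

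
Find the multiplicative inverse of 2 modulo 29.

15

Apply the Euclidean algorithm and back-substitute:
29 = 14·2 + 1
2 = 2·1 + 0
gcd(2, 29) = 1, so the inverse exists.
Back-substitute for 1:
1 = 1·29 − 14·2
So 2⁻¹ ≡ −14 ≡ 15 (mod 29).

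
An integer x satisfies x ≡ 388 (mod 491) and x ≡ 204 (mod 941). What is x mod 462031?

491⁻¹ mod 941: 491×23 ≡ 1 (mod 941), so 491⁻¹ ≡ 23.
x = 388 + 491×((204 − 388)×23 mod 941) = 388 + 491×473 = 232631.

232631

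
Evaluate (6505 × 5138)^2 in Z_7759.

1708

6505 × 5138 = 33422690 ≡ 4677 (mod 7759)
(4677)^2 ≡ 1708 (mod 7759)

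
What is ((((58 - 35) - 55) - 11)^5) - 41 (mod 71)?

69

58 - 35 = 23
23 - 55 = -32 ≡ 39 (mod 71)
39 - 11 = 28
(28)^5 ≡ 39 (mod 71)
39 - 41 = -2 ≡ 69 (mod 71)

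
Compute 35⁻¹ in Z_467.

467 = 13×35 + 12
35 = 2×12 + 11
12 = 1×11 + 1
11 = 11×1 + 0
gcd(35, 467) = 1, so the inverse exists.
Back-substitute for 1:
1 = 1×12 − 1×11
  = −1×35 + 3×12
  = 3×467 − 40×35
So 35⁻¹ ≡ −40 ≡ 427 (mod 467).

427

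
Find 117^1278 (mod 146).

1278 in binary is 10011111110, i.e. 1278 = 1024 + 128 + 64 + 32 + 16 + 8 + 4 + 2.
117^1 ≡ 117 (mod 146)
117^2 ≡ 117^2 = 13689 ≡ 111 (mod 146)
117^4 ≡ 111^2 = 12321 ≡ 57 (mod 146)
117^8 ≡ 57^2 = 3249 ≡ 37 (mod 146)
117^16 ≡ 37^2 = 1369 ≡ 55 (mod 146)
117^32 ≡ 55^2 = 3025 ≡ 105 (mod 146)
117^64 ≡ 105^2 = 11025 ≡ 75 (mod 146)
117^128 ≡ 75^2 = 5625 ≡ 77 (mod 146)
117^256 ≡ 77^2 = 5929 ≡ 89 (mod 146)
117^512 ≡ 89^2 = 7921 ≡ 37 (mod 146)
117^1024 ≡ 37^2 = 1369 ≡ 55 (mod 146)
117^1278 = 117^1024 * 117^128 * 117^64 * 117^32 * 117^16 * 117^8 * 117^4 * 117^2 ≡ 55 * 77 * 75 * 105 * 55 * 37 * 57 * 111 (mod 146).
Accumulate the product:
55 * 77 = 4235 ≡ 1
1 * 75 = 75
75 * 105 = 7875 ≡ 137
137 * 55 = 7535 ≡ 89
89 * 37 = 3293 ≡ 81
81 * 57 = 4617 ≡ 91
91 * 111 = 10101 ≡ 27

27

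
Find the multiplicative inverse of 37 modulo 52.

45

52 = 1*37 + 15
37 = 2*15 + 7
15 = 2*7 + 1
7 = 7*1 + 0
gcd(37, 52) = 1, so the inverse exists.
Back-substitute for 1:
1 = 1*15 − 2*7
  = −2*37 + 5*15
  = 5*52 − 7*37
So 37⁻¹ ≡ −7 ≡ 45 (mod 52).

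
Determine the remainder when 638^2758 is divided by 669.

Compute successive squares:
2758 in binary is 101011000110, i.e. 2758 = 2048 + 512 + 128 + 64 + 4 + 2.
638^1 ≡ 638 (mod 669)
638^2 ≡ 638^2 = 407044 ≡ 292 (mod 669)
638^4 ≡ 292^2 = 85264 ≡ 301 (mod 669)
638^8 ≡ 301^2 = 90601 ≡ 286 (mod 669)
638^16 ≡ 286^2 = 81796 ≡ 178 (mod 669)
638^32 ≡ 178^2 = 31684 ≡ 241 (mod 669)
638^64 ≡ 241^2 = 58081 ≡ 547 (mod 669)
638^128 ≡ 547^2 = 299209 ≡ 166 (mod 669)
638^256 ≡ 166^2 = 27556 ≡ 127 (mod 669)
638^512 ≡ 127^2 = 16129 ≡ 73 (mod 669)
638^1024 ≡ 73^2 = 5329 ≡ 646 (mod 669)
638^2048 ≡ 646^2 = 417316 ≡ 529 (mod 669)
638^2758 = 638^2048 × 638^512 × 638^128 × 638^64 × 638^4 × 638^2 ≡ 529 × 73 × 166 × 547 × 301 × 292 (mod 669).
Accumulate the product:
529 × 73 = 38617 ≡ 484
484 × 166 = 80344 ≡ 64
64 × 547 = 35008 ≡ 220
220 × 301 = 66220 ≡ 658
658 × 292 = 192136 ≡ 133

133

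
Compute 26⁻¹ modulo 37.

37 = 1·26 + 11
26 = 2·11 + 4
11 = 2·4 + 3
4 = 1·3 + 1
3 = 3·1 + 0
gcd(26, 37) = 1, so the inverse exists.
Back-substitute for 1:
1 = 1·4 − 1·3
  = −1·11 + 3·4
  = 3·26 − 7·11
  = −7·37 + 10·26
So 26⁻¹ ≡ 10 (mod 37).

10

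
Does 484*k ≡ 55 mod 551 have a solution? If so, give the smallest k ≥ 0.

gcd(484, 551) = 1, so a unique solution mod 551 exists.
484⁻¹ ≡ 74 (mod 551).
k ≡ 74*55 ≡ 213 (mod 551).

213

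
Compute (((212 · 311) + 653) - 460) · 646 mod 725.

475

212 · 311 = 65932 ≡ 682 (mod 725)
682 + 653 = 1335 ≡ 610 (mod 725)
610 - 460 = 150
150 · 646 = 96900 ≡ 475 (mod 725)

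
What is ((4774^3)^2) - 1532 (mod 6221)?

(4774)^3 ≡ 3576 (mod 6221)
(3576)^2 ≡ 3621 (mod 6221)
3621 - 1532 = 2089

2089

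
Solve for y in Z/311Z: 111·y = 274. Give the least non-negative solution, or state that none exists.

gcd(111, 311) = 1, so a unique solution mod 311 exists.
111⁻¹ ≡ 297 (mod 311).
y ≡ 297·274 ≡ 207 (mod 311).

207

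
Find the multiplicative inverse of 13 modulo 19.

3

19 = 1·13 + 6
13 = 2·6 + 1
6 = 6·1 + 0
gcd(13, 19) = 1, so the inverse exists.
Bézout: 1 = −2·19 + 3·13.
So 13⁻¹ ≡ 3 (mod 19).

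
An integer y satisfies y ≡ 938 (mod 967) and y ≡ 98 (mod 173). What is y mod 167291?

61859

967⁻¹ mod 173: 967·134 ≡ 1 (mod 173), so 967⁻¹ ≡ 134.
y = 938 + 967·((98 − 938)·134 mod 173) = 938 + 967·63 = 61859.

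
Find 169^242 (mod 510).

1

By square-and-multiply:
242 in binary is 11110010, i.e. 242 = 128 + 64 + 32 + 16 + 2.
169^1 ≡ 169 (mod 510)
169^2 ≡ 169^2 = 28561 ≡ 1 (mod 510)
169^4 ≡ 1^2 = 1 (mod 510)
169^8 ≡ 1^2 = 1 (mod 510)
169^16 ≡ 1^2 = 1 (mod 510)
169^32 ≡ 1^2 = 1 (mod 510)
169^64 ≡ 1^2 = 1 (mod 510)
169^128 ≡ 1^2 = 1 (mod 510)
169^242 = 169^128 · 169^64 · 169^32 · 169^16 · 169^2 ≡ 1 · 1 · 1 · 1 · 1 (mod 510).
Accumulate the product:
1 · 1 = 1
1 · 1 = 1
1 · 1 = 1
1 · 1 = 1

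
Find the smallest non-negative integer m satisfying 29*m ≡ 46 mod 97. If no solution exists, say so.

25

gcd(29, 97) = 1, so a unique solution mod 97 exists.
29⁻¹ ≡ 87 (mod 97).
m ≡ 87*46 ≡ 25 (mod 97).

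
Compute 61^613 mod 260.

Using repeated squaring:
613 in binary is 1001100101, i.e. 613 = 512 + 64 + 32 + 4 + 1.
61^1 ≡ 61 (mod 260)
61^2 ≡ 61^2 = 3721 ≡ 81 (mod 260)
61^4 ≡ 81^2 = 6561 ≡ 61 (mod 260)
61^8 ≡ 61^2 = 3721 ≡ 81 (mod 260)
61^16 ≡ 81^2 = 6561 ≡ 61 (mod 260)
61^32 ≡ 61^2 = 3721 ≡ 81 (mod 260)
61^64 ≡ 81^2 = 6561 ≡ 61 (mod 260)
61^128 ≡ 61^2 = 3721 ≡ 81 (mod 260)
61^256 ≡ 81^2 = 6561 ≡ 61 (mod 260)
61^512 ≡ 61^2 = 3721 ≡ 81 (mod 260)
61^613 = 61^512 × 61^64 × 61^32 × 61^4 × 61^1 ≡ 81 × 61 × 81 × 61 × 61 (mod 260).
Accumulate the product:
81 × 61 = 4941 ≡ 1
1 × 81 = 81
81 × 61 = 4941 ≡ 1
1 × 61 = 61

61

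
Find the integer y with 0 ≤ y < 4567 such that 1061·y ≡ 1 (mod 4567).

4567 = 4×1061 + 323
1061 = 3×323 + 92
323 = 3×92 + 47
92 = 1×47 + 45
47 = 1×45 + 2
45 = 22×2 + 1
2 = 2×1 + 0
gcd(1061, 4567) = 1, so the inverse exists.
Back-substitute for 1:
1 = 1×45 − 22×2
  = −22×47 + 23×45
  = 23×92 − 45×47
  = −45×323 + 158×92
  = 158×1061 − 519×323
  = −519×4567 + 2234×1061
So 1061⁻¹ ≡ 2234 (mod 4567).

2234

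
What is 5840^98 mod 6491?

By square-and-multiply:
98 in binary is 1100010, i.e. 98 = 64 + 32 + 2.
5840^1 ≡ 5840 (mod 6491)
5840^2 ≡ 5840^2 = 34105600 ≡ 1886 (mod 6491)
5840^4 ≡ 1886^2 = 3556996 ≡ 6419 (mod 6491)
5840^8 ≡ 6419^2 = 41203561 ≡ 5184 (mod 6491)
5840^16 ≡ 5184^2 = 26873856 ≡ 1116 (mod 6491)
5840^32 ≡ 1116^2 = 1245456 ≡ 5675 (mod 6491)
5840^64 ≡ 5675^2 = 32205625 ≡ 3774 (mod 6491)
5840^98 = 5840^64 × 5840^32 × 5840^2 ≡ 3774 × 5675 × 1886 (mod 6491).
Accumulate the product:
3774 × 5675 = 21417450 ≡ 3641
3641 × 1886 = 6866926 ≡ 5939

5939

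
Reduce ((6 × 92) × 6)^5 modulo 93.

6 × 92 = 552 ≡ 87 (mod 93)
87 × 6 = 522 ≡ 57 (mod 93)
(57)^5 ≡ 6 (mod 93)

6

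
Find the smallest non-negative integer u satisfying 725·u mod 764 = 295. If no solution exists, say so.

gcd(725, 764) = 1, so a unique solution mod 764 exists.
725⁻¹ ≡ 333 (mod 764).
u ≡ 333·295 ≡ 443 (mod 764).

443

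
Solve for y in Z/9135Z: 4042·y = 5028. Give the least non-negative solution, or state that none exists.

gcd(4042, 9135) = 1, so a unique solution mod 9135 exists.
4042⁻¹ ≡ 6823 (mod 9135).
y ≡ 6823·5028 ≡ 4119 (mod 9135).

4119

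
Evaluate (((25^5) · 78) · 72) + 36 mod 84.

12

(25)^5 ≡ 37 (mod 84)
37 · 78 = 2886 ≡ 30 (mod 84)
30 · 72 = 2160 ≡ 60 (mod 84)
60 + 36 = 96 ≡ 12 (mod 84)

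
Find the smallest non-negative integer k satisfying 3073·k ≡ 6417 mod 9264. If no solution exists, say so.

1425

gcd(3073, 9264) = 1, so a unique solution mod 9264 exists.
3073⁻¹ ≡ 1441 (mod 9264).
k ≡ 1441·6417 ≡ 1425 (mod 9264).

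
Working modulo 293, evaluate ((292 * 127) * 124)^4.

292 * 127 = 37084 ≡ 166 (mod 293)
166 * 124 = 20584 ≡ 74 (mod 293)
(74)^4 ≡ 77 (mod 293)

77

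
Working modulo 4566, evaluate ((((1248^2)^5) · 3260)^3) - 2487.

1125

(1248)^2 ≡ 498 (mod 4566)
(498)^5 ≡ 1674 (mod 4566)
1674 · 3260 = 5457240 ≡ 870 (mod 4566)
(870)^3 ≡ 3612 (mod 4566)
3612 - 2487 = 1125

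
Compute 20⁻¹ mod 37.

Apply the Euclidean algorithm and back-substitute:
37 = 1·20 + 17
20 = 1·17 + 3
17 = 5·3 + 2
3 = 1·2 + 1
2 = 2·1 + 0
gcd(20, 37) = 1, so the inverse exists.
Bézout: 1 = −7·37 + 13·20.
So 20⁻¹ ≡ 13 (mod 37).

13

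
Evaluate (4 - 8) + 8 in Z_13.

4 - 8 = -4 ≡ 9 (mod 13)
9 + 8 = 17 ≡ 4 (mod 13)

4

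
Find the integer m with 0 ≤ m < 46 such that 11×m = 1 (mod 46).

21

Run the extended Euclidean algorithm:
46 = 4×11 + 2
11 = 5×2 + 1
2 = 2×1 + 0
gcd(11, 46) = 1, so the inverse exists.
Back-substitute for 1:
1 = 1×11 − 5×2
  = −5×46 + 21×11
So 11⁻¹ ≡ 21 (mod 46).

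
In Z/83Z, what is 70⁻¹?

Run the extended Euclidean algorithm:
83 = 1·70 + 13
70 = 5·13 + 5
13 = 2·5 + 3
5 = 1·3 + 2
3 = 1·2 + 1
2 = 2·1 + 0
gcd(70, 83) = 1, so the inverse exists.
Bézout: 1 = 27·83 − 32·70.
So 70⁻¹ ≡ −32 ≡ 51 (mod 83).

51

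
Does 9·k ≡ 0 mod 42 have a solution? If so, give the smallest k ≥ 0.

0

gcd(9, 42) = 3, and 3 | 0, so solutions exist.
Divide through by 3: 3·k = 0 (mod 14).
3⁻¹ ≡ 5 (mod 14).
k ≡ 5·0 ≡ 0 (mod 14).
The smallest non-negative solution is k = 0.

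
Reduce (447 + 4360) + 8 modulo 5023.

4815

447 + 4360 = 4807
4807 + 8 = 4815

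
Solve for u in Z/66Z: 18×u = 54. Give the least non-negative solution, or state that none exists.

gcd(18, 66) = 6, and 6 | 54, so solutions exist.
Divide through by 6: 3×u ≡ 9 mod 11.
3⁻¹ ≡ 4 (mod 11).
u ≡ 4×9 ≡ 3 (mod 11).
The smallest non-negative solution is u = 3.

3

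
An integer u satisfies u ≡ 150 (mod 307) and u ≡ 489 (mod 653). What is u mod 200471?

307⁻¹ mod 653: 307×519 ≡ 1 (mod 653), so 307⁻¹ ≡ 519.
u = 150 + 307×((489 − 150)×519 mod 653) = 150 + 307×284 = 87338.
Check: 87338 mod 307 = 150, 87338 mod 653 = 489. ✓

87338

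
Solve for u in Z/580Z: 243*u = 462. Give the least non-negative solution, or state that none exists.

gcd(243, 580) = 1, so a unique solution mod 580 exists.
243⁻¹ ≡ 327 (mod 580).
u ≡ 327*462 ≡ 274 (mod 580).

274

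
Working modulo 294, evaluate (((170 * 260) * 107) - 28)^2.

170 * 260 = 44200 ≡ 100 (mod 294)
100 * 107 = 10700 ≡ 116 (mod 294)
116 - 28 = 88
(88)^2 ≡ 100 (mod 294)

100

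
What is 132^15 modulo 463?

362

Using repeated squaring:
15 in binary is 1111, i.e. 15 = 8 + 4 + 2 + 1.
132^1 ≡ 132 (mod 463)
132^2 ≡ 132^2 = 17424 ≡ 293 (mod 463)
132^4 ≡ 293^2 = 85849 ≡ 194 (mod 463)
132^8 ≡ 194^2 = 37636 ≡ 133 (mod 463)
132^15 = 132^8 * 132^4 * 132^2 * 132^1 ≡ 133 * 194 * 293 * 132 (mod 463).
Accumulate the product:
133 * 194 = 25802 ≡ 337
337 * 293 = 98741 ≡ 122
122 * 132 = 16104 ≡ 362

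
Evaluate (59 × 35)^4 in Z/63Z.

49

59 × 35 = 2065 ≡ 49 (mod 63)
(49)^4 ≡ 49 (mod 63)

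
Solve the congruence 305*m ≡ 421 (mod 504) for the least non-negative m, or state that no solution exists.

317

gcd(305, 504) = 1, so a unique solution mod 504 exists.
305⁻¹ ≡ 233 (mod 504).
m ≡ 233*421 ≡ 317 (mod 504).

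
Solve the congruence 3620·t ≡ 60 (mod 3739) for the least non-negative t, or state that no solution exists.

785

gcd(3620, 3739) = 1, so a unique solution mod 3739 exists.
3620⁻¹ ≡ 1571 (mod 3739).
t ≡ 1571·60 ≡ 785 (mod 3739).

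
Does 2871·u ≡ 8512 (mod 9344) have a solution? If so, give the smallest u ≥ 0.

gcd(2871, 9344) = 1, so a unique solution mod 9344 exists.
2871⁻¹ ≡ 4231 (mod 9344).
u ≡ 4231·8512 ≡ 2496 (mod 9344).

2496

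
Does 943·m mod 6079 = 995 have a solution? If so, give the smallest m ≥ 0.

5545

gcd(943, 6079) = 1, so a unique solution mod 6079 exists.
943⁻¹ ≡ 5718 (mod 6079).
m ≡ 5718·995 ≡ 5545 (mod 6079).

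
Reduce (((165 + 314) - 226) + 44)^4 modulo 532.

165 + 314 = 479
479 - 226 = 253
253 + 44 = 297
(297)^4 ≡ 501 (mod 532)

501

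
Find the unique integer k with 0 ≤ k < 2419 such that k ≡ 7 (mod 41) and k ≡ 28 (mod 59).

41⁻¹ mod 59: 41·36 ≡ 1 (mod 59), so 41⁻¹ ≡ 36.
k = 7 + 41·((28 − 7)·36 mod 59) = 7 + 41·48 = 1975.

1975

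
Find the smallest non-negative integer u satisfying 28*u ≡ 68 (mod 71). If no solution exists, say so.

43

gcd(28, 71) = 1, so a unique solution mod 71 exists.
28⁻¹ ≡ 33 (mod 71).
u ≡ 33*68 ≡ 43 (mod 71).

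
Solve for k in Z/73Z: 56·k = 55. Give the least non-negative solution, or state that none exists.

44

gcd(56, 73) = 1, so a unique solution mod 73 exists.
56⁻¹ ≡ 30 (mod 73).
k ≡ 30·55 ≡ 44 (mod 73).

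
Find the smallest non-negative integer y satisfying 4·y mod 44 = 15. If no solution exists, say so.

gcd(4, 44) = 4, and 4 does not divide 15.
So the congruence has no solution.

no solution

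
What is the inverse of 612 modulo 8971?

601

Apply the Euclidean algorithm and back-substitute:
8971 = 14*612 + 403
612 = 1*403 + 209
403 = 1*209 + 194
209 = 1*194 + 15
194 = 12*15 + 14
15 = 1*14 + 1
14 = 14*1 + 0
gcd(612, 8971) = 1, so the inverse exists.
Bézout: 1 = −41*8971 + 601*612.
So 612⁻¹ ≡ 601 (mod 8971).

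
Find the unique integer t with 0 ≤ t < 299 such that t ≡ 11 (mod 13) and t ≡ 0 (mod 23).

13⁻¹ mod 23: 13·16 ≡ 1 (mod 23), so 13⁻¹ ≡ 16.
t = 11 + 13·((0 − 11)·16 mod 23) = 11 + 13·8 = 115.

115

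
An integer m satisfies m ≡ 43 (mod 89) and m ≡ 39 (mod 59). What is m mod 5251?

4582

89⁻¹ mod 59: 89*2 ≡ 1 (mod 59), so 89⁻¹ ≡ 2.
m = 43 + 89*((39 − 43)*2 mod 59) = 43 + 89*51 = 4582.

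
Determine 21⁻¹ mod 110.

By the extended Euclidean algorithm:
110 = 5*21 + 5
21 = 4*5 + 1
5 = 5*1 + 0
gcd(21, 110) = 1, so the inverse exists.
Bézout: 1 = −4*110 + 21*21.
So 21⁻¹ ≡ 21 (mod 110).

21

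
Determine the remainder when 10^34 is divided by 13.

3

Compute successive squares:
10^1 ≡ 10 (mod 13)
10^2 ≡ 10^2 = 100 ≡ 9 (mod 13)
10^4 ≡ 9^2 = 81 ≡ 3 (mod 13)
10^8 ≡ 3^2 = 9 (mod 13)
10^16 ≡ 9^2 = 81 ≡ 3 (mod 13)
10^32 ≡ 3^2 = 9 (mod 13)
10^34 = 10^32 * 10^2 ≡ 9 * 9 (mod 13).
9 * 9 = 81 ≡ 3 (mod 13).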